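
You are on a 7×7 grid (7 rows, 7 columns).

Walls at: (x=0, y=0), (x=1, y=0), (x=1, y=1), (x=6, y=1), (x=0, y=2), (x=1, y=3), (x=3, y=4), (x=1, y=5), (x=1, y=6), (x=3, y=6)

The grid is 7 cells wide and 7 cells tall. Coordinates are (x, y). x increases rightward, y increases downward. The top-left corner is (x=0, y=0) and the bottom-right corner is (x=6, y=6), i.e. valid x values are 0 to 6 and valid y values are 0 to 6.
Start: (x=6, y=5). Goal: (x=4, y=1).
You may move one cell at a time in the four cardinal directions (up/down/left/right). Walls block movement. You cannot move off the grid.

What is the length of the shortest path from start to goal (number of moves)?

Answer: Shortest path length: 6

Derivation:
BFS from (x=6, y=5) until reaching (x=4, y=1):
  Distance 0: (x=6, y=5)
  Distance 1: (x=6, y=4), (x=5, y=5), (x=6, y=6)
  Distance 2: (x=6, y=3), (x=5, y=4), (x=4, y=5), (x=5, y=6)
  Distance 3: (x=6, y=2), (x=5, y=3), (x=4, y=4), (x=3, y=5), (x=4, y=6)
  Distance 4: (x=5, y=2), (x=4, y=3), (x=2, y=5)
  Distance 5: (x=5, y=1), (x=4, y=2), (x=3, y=3), (x=2, y=4), (x=2, y=6)
  Distance 6: (x=5, y=0), (x=4, y=1), (x=3, y=2), (x=2, y=3), (x=1, y=4)  <- goal reached here
One shortest path (6 moves): (x=6, y=5) -> (x=5, y=5) -> (x=4, y=5) -> (x=4, y=4) -> (x=4, y=3) -> (x=4, y=2) -> (x=4, y=1)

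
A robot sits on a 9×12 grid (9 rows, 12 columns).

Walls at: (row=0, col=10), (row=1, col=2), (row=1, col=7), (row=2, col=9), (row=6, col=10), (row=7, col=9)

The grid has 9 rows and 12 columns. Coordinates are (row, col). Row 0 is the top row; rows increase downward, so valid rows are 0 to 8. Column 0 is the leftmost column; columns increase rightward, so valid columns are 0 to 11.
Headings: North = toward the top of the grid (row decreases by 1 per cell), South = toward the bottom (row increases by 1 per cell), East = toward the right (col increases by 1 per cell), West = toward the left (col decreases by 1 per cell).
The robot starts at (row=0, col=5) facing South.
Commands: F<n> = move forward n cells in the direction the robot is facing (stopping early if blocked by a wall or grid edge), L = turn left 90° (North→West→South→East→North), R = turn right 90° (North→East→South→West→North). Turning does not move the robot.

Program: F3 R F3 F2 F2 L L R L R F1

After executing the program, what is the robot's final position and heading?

Answer: Final position: (row=4, col=0), facing South

Derivation:
Start: (row=0, col=5), facing South
  F3: move forward 3, now at (row=3, col=5)
  R: turn right, now facing West
  F3: move forward 3, now at (row=3, col=2)
  F2: move forward 2, now at (row=3, col=0)
  F2: move forward 0/2 (blocked), now at (row=3, col=0)
  L: turn left, now facing South
  L: turn left, now facing East
  R: turn right, now facing South
  L: turn left, now facing East
  R: turn right, now facing South
  F1: move forward 1, now at (row=4, col=0)
Final: (row=4, col=0), facing South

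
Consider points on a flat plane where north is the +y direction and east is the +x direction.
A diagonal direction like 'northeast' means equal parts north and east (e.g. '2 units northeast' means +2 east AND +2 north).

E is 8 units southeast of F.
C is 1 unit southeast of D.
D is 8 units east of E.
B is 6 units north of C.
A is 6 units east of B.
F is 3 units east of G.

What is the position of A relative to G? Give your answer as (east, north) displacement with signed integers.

Place G at the origin (east=0, north=0).
  F is 3 units east of G: delta (east=+3, north=+0); F at (east=3, north=0).
  E is 8 units southeast of F: delta (east=+8, north=-8); E at (east=11, north=-8).
  D is 8 units east of E: delta (east=+8, north=+0); D at (east=19, north=-8).
  C is 1 unit southeast of D: delta (east=+1, north=-1); C at (east=20, north=-9).
  B is 6 units north of C: delta (east=+0, north=+6); B at (east=20, north=-3).
  A is 6 units east of B: delta (east=+6, north=+0); A at (east=26, north=-3).
Therefore A relative to G: (east=26, north=-3).

Answer: A is at (east=26, north=-3) relative to G.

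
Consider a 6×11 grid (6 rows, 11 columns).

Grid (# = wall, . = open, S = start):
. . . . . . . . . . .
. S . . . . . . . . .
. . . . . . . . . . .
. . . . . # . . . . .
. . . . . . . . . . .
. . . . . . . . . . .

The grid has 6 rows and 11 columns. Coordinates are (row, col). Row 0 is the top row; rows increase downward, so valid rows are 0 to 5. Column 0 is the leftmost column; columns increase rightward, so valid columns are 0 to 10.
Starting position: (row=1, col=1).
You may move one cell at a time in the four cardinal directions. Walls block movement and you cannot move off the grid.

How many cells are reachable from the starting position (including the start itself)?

BFS flood-fill from (row=1, col=1):
  Distance 0: (row=1, col=1)
  Distance 1: (row=0, col=1), (row=1, col=0), (row=1, col=2), (row=2, col=1)
  Distance 2: (row=0, col=0), (row=0, col=2), (row=1, col=3), (row=2, col=0), (row=2, col=2), (row=3, col=1)
  Distance 3: (row=0, col=3), (row=1, col=4), (row=2, col=3), (row=3, col=0), (row=3, col=2), (row=4, col=1)
  Distance 4: (row=0, col=4), (row=1, col=5), (row=2, col=4), (row=3, col=3), (row=4, col=0), (row=4, col=2), (row=5, col=1)
  Distance 5: (row=0, col=5), (row=1, col=6), (row=2, col=5), (row=3, col=4), (row=4, col=3), (row=5, col=0), (row=5, col=2)
  Distance 6: (row=0, col=6), (row=1, col=7), (row=2, col=6), (row=4, col=4), (row=5, col=3)
  Distance 7: (row=0, col=7), (row=1, col=8), (row=2, col=7), (row=3, col=6), (row=4, col=5), (row=5, col=4)
  Distance 8: (row=0, col=8), (row=1, col=9), (row=2, col=8), (row=3, col=7), (row=4, col=6), (row=5, col=5)
  Distance 9: (row=0, col=9), (row=1, col=10), (row=2, col=9), (row=3, col=8), (row=4, col=7), (row=5, col=6)
  Distance 10: (row=0, col=10), (row=2, col=10), (row=3, col=9), (row=4, col=8), (row=5, col=7)
  Distance 11: (row=3, col=10), (row=4, col=9), (row=5, col=8)
  Distance 12: (row=4, col=10), (row=5, col=9)
  Distance 13: (row=5, col=10)
Total reachable: 65 (grid has 65 open cells total)

Answer: Reachable cells: 65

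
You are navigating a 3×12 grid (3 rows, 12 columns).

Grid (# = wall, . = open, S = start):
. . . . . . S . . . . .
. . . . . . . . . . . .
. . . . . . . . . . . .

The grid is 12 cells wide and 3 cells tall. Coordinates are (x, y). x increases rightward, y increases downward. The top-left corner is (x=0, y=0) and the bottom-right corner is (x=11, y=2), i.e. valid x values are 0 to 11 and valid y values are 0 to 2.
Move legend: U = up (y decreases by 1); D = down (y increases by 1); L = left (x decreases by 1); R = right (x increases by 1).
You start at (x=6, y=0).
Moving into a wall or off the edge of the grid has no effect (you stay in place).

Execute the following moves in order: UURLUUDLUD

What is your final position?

Start: (x=6, y=0)
  U (up): blocked, stay at (x=6, y=0)
  U (up): blocked, stay at (x=6, y=0)
  R (right): (x=6, y=0) -> (x=7, y=0)
  L (left): (x=7, y=0) -> (x=6, y=0)
  U (up): blocked, stay at (x=6, y=0)
  U (up): blocked, stay at (x=6, y=0)
  D (down): (x=6, y=0) -> (x=6, y=1)
  L (left): (x=6, y=1) -> (x=5, y=1)
  U (up): (x=5, y=1) -> (x=5, y=0)
  D (down): (x=5, y=0) -> (x=5, y=1)
Final: (x=5, y=1)

Answer: Final position: (x=5, y=1)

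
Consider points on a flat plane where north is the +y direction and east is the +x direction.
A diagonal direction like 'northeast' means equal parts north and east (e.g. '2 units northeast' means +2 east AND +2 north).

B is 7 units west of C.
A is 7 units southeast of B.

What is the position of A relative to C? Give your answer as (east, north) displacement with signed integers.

Answer: A is at (east=0, north=-7) relative to C.

Derivation:
Place C at the origin (east=0, north=0).
  B is 7 units west of C: delta (east=-7, north=+0); B at (east=-7, north=0).
  A is 7 units southeast of B: delta (east=+7, north=-7); A at (east=0, north=-7).
Therefore A relative to C: (east=0, north=-7).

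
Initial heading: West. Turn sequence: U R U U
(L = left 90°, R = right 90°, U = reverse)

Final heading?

Start: West
  U (U-turn (180°)) -> East
  R (right (90° clockwise)) -> South
  U (U-turn (180°)) -> North
  U (U-turn (180°)) -> South
Final: South

Answer: Final heading: South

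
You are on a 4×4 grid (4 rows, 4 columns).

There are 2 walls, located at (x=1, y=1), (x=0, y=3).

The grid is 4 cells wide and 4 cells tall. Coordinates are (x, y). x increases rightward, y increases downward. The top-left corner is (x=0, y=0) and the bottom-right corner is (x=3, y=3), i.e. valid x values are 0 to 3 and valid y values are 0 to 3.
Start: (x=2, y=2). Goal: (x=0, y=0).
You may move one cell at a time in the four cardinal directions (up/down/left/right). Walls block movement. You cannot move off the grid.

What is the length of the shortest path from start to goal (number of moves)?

BFS from (x=2, y=2) until reaching (x=0, y=0):
  Distance 0: (x=2, y=2)
  Distance 1: (x=2, y=1), (x=1, y=2), (x=3, y=2), (x=2, y=3)
  Distance 2: (x=2, y=0), (x=3, y=1), (x=0, y=2), (x=1, y=3), (x=3, y=3)
  Distance 3: (x=1, y=0), (x=3, y=0), (x=0, y=1)
  Distance 4: (x=0, y=0)  <- goal reached here
One shortest path (4 moves): (x=2, y=2) -> (x=1, y=2) -> (x=0, y=2) -> (x=0, y=1) -> (x=0, y=0)

Answer: Shortest path length: 4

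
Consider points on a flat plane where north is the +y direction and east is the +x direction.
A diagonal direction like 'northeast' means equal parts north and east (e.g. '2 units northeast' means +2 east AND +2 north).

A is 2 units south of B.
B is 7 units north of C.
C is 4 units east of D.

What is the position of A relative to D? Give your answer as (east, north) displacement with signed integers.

Place D at the origin (east=0, north=0).
  C is 4 units east of D: delta (east=+4, north=+0); C at (east=4, north=0).
  B is 7 units north of C: delta (east=+0, north=+7); B at (east=4, north=7).
  A is 2 units south of B: delta (east=+0, north=-2); A at (east=4, north=5).
Therefore A relative to D: (east=4, north=5).

Answer: A is at (east=4, north=5) relative to D.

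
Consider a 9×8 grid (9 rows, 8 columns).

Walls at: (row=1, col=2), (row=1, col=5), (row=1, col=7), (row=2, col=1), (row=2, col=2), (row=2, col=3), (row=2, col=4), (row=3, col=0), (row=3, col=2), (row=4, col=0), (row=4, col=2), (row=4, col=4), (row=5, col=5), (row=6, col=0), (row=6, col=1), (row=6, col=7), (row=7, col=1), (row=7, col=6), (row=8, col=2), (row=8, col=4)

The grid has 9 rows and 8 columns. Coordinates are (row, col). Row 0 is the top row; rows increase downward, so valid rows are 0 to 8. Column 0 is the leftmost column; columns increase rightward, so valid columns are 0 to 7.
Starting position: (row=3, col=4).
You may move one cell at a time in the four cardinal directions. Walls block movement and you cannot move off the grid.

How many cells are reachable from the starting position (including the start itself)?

Answer: Reachable cells: 49

Derivation:
BFS flood-fill from (row=3, col=4):
  Distance 0: (row=3, col=4)
  Distance 1: (row=3, col=3), (row=3, col=5)
  Distance 2: (row=2, col=5), (row=3, col=6), (row=4, col=3), (row=4, col=5)
  Distance 3: (row=2, col=6), (row=3, col=7), (row=4, col=6), (row=5, col=3)
  Distance 4: (row=1, col=6), (row=2, col=7), (row=4, col=7), (row=5, col=2), (row=5, col=4), (row=5, col=6), (row=6, col=3)
  Distance 5: (row=0, col=6), (row=5, col=1), (row=5, col=7), (row=6, col=2), (row=6, col=4), (row=6, col=6), (row=7, col=3)
  Distance 6: (row=0, col=5), (row=0, col=7), (row=4, col=1), (row=5, col=0), (row=6, col=5), (row=7, col=2), (row=7, col=4), (row=8, col=3)
  Distance 7: (row=0, col=4), (row=3, col=1), (row=7, col=5)
  Distance 8: (row=0, col=3), (row=1, col=4), (row=8, col=5)
  Distance 9: (row=0, col=2), (row=1, col=3), (row=8, col=6)
  Distance 10: (row=0, col=1), (row=8, col=7)
  Distance 11: (row=0, col=0), (row=1, col=1), (row=7, col=7)
  Distance 12: (row=1, col=0)
  Distance 13: (row=2, col=0)
Total reachable: 49 (grid has 52 open cells total)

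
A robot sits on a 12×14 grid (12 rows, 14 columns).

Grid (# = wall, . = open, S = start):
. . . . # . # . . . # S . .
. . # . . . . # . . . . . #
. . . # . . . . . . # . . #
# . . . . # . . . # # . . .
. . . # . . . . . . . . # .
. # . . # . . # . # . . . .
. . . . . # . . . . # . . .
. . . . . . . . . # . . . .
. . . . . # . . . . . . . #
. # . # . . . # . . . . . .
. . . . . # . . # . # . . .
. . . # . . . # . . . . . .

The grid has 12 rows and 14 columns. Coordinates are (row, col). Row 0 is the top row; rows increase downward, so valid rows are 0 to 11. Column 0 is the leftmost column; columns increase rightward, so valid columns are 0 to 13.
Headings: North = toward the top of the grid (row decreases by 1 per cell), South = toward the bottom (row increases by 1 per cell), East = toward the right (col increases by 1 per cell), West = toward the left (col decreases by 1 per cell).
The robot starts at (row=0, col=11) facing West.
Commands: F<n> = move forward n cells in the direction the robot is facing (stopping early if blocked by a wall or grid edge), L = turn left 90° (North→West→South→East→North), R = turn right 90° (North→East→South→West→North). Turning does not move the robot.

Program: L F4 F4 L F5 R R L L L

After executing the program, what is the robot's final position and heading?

Start: (row=0, col=11), facing West
  L: turn left, now facing South
  F4: move forward 4, now at (row=4, col=11)
  F4: move forward 4, now at (row=8, col=11)
  L: turn left, now facing East
  F5: move forward 1/5 (blocked), now at (row=8, col=12)
  R: turn right, now facing South
  R: turn right, now facing West
  L: turn left, now facing South
  L: turn left, now facing East
  L: turn left, now facing North
Final: (row=8, col=12), facing North

Answer: Final position: (row=8, col=12), facing North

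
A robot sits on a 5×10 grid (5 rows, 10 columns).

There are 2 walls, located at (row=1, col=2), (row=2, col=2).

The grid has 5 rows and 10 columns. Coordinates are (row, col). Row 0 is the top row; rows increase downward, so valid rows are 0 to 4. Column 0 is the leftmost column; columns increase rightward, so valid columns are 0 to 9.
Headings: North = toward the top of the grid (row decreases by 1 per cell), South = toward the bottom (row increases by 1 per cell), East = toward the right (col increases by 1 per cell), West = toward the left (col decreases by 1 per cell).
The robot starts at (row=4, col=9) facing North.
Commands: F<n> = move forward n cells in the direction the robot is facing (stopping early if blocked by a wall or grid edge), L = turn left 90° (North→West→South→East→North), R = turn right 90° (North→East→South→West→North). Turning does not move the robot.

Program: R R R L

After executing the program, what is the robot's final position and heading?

Answer: Final position: (row=4, col=9), facing South

Derivation:
Start: (row=4, col=9), facing North
  R: turn right, now facing East
  R: turn right, now facing South
  R: turn right, now facing West
  L: turn left, now facing South
Final: (row=4, col=9), facing South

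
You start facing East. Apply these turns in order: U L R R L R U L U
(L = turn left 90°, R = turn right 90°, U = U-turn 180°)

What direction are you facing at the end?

Answer: Final heading: West

Derivation:
Start: East
  U (U-turn (180°)) -> West
  L (left (90° counter-clockwise)) -> South
  R (right (90° clockwise)) -> West
  R (right (90° clockwise)) -> North
  L (left (90° counter-clockwise)) -> West
  R (right (90° clockwise)) -> North
  U (U-turn (180°)) -> South
  L (left (90° counter-clockwise)) -> East
  U (U-turn (180°)) -> West
Final: West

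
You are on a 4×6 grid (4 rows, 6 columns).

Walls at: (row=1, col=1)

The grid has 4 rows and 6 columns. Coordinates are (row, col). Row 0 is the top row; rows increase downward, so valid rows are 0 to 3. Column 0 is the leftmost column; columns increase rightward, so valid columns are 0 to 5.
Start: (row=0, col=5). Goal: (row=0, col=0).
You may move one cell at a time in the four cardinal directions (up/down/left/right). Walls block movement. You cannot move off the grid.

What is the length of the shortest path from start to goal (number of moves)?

BFS from (row=0, col=5) until reaching (row=0, col=0):
  Distance 0: (row=0, col=5)
  Distance 1: (row=0, col=4), (row=1, col=5)
  Distance 2: (row=0, col=3), (row=1, col=4), (row=2, col=5)
  Distance 3: (row=0, col=2), (row=1, col=3), (row=2, col=4), (row=3, col=5)
  Distance 4: (row=0, col=1), (row=1, col=2), (row=2, col=3), (row=3, col=4)
  Distance 5: (row=0, col=0), (row=2, col=2), (row=3, col=3)  <- goal reached here
One shortest path (5 moves): (row=0, col=5) -> (row=0, col=4) -> (row=0, col=3) -> (row=0, col=2) -> (row=0, col=1) -> (row=0, col=0)

Answer: Shortest path length: 5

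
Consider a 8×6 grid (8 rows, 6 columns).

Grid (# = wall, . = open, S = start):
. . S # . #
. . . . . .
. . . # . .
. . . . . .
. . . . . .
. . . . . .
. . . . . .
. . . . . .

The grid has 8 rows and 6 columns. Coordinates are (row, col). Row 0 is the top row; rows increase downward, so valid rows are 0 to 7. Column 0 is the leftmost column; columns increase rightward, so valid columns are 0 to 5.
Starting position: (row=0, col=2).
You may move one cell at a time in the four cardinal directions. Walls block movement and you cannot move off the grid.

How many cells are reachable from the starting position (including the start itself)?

BFS flood-fill from (row=0, col=2):
  Distance 0: (row=0, col=2)
  Distance 1: (row=0, col=1), (row=1, col=2)
  Distance 2: (row=0, col=0), (row=1, col=1), (row=1, col=3), (row=2, col=2)
  Distance 3: (row=1, col=0), (row=1, col=4), (row=2, col=1), (row=3, col=2)
  Distance 4: (row=0, col=4), (row=1, col=5), (row=2, col=0), (row=2, col=4), (row=3, col=1), (row=3, col=3), (row=4, col=2)
  Distance 5: (row=2, col=5), (row=3, col=0), (row=3, col=4), (row=4, col=1), (row=4, col=3), (row=5, col=2)
  Distance 6: (row=3, col=5), (row=4, col=0), (row=4, col=4), (row=5, col=1), (row=5, col=3), (row=6, col=2)
  Distance 7: (row=4, col=5), (row=5, col=0), (row=5, col=4), (row=6, col=1), (row=6, col=3), (row=7, col=2)
  Distance 8: (row=5, col=5), (row=6, col=0), (row=6, col=4), (row=7, col=1), (row=7, col=3)
  Distance 9: (row=6, col=5), (row=7, col=0), (row=7, col=4)
  Distance 10: (row=7, col=5)
Total reachable: 45 (grid has 45 open cells total)

Answer: Reachable cells: 45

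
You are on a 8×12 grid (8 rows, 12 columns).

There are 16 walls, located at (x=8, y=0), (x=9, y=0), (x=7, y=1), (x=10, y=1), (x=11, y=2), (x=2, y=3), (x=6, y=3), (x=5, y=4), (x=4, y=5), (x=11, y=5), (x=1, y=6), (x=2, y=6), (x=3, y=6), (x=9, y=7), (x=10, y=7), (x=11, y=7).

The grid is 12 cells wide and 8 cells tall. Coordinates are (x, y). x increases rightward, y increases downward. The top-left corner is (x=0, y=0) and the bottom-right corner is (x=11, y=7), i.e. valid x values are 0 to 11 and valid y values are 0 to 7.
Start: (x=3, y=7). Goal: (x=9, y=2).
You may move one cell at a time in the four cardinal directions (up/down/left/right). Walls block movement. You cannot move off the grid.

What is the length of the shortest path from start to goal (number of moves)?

Answer: Shortest path length: 11

Derivation:
BFS from (x=3, y=7) until reaching (x=9, y=2):
  Distance 0: (x=3, y=7)
  Distance 1: (x=2, y=7), (x=4, y=7)
  Distance 2: (x=4, y=6), (x=1, y=7), (x=5, y=7)
  Distance 3: (x=5, y=6), (x=0, y=7), (x=6, y=7)
  Distance 4: (x=5, y=5), (x=0, y=6), (x=6, y=6), (x=7, y=7)
  Distance 5: (x=0, y=5), (x=6, y=5), (x=7, y=6), (x=8, y=7)
  Distance 6: (x=0, y=4), (x=6, y=4), (x=1, y=5), (x=7, y=5), (x=8, y=6)
  Distance 7: (x=0, y=3), (x=1, y=4), (x=7, y=4), (x=2, y=5), (x=8, y=5), (x=9, y=6)
  Distance 8: (x=0, y=2), (x=1, y=3), (x=7, y=3), (x=2, y=4), (x=8, y=4), (x=3, y=5), (x=9, y=5), (x=10, y=6)
  Distance 9: (x=0, y=1), (x=1, y=2), (x=7, y=2), (x=8, y=3), (x=3, y=4), (x=9, y=4), (x=10, y=5), (x=11, y=6)
  Distance 10: (x=0, y=0), (x=1, y=1), (x=2, y=2), (x=6, y=2), (x=8, y=2), (x=3, y=3), (x=9, y=3), (x=4, y=4), (x=10, y=4)
  Distance 11: (x=1, y=0), (x=2, y=1), (x=6, y=1), (x=8, y=1), (x=3, y=2), (x=5, y=2), (x=9, y=2), (x=4, y=3), (x=10, y=3), (x=11, y=4)  <- goal reached here
One shortest path (11 moves): (x=3, y=7) -> (x=4, y=7) -> (x=5, y=7) -> (x=6, y=7) -> (x=7, y=7) -> (x=8, y=7) -> (x=8, y=6) -> (x=9, y=6) -> (x=9, y=5) -> (x=9, y=4) -> (x=9, y=3) -> (x=9, y=2)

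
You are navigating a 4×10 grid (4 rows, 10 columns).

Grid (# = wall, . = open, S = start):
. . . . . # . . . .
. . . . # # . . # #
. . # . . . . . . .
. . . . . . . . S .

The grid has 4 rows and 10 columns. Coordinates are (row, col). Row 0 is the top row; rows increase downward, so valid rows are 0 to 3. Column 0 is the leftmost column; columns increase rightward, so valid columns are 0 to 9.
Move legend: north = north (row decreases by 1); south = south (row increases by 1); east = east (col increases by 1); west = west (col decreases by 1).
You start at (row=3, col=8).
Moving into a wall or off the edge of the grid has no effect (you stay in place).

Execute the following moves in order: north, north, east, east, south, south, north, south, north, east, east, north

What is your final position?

Answer: Final position: (row=2, col=9)

Derivation:
Start: (row=3, col=8)
  north (north): (row=3, col=8) -> (row=2, col=8)
  north (north): blocked, stay at (row=2, col=8)
  east (east): (row=2, col=8) -> (row=2, col=9)
  east (east): blocked, stay at (row=2, col=9)
  south (south): (row=2, col=9) -> (row=3, col=9)
  south (south): blocked, stay at (row=3, col=9)
  north (north): (row=3, col=9) -> (row=2, col=9)
  south (south): (row=2, col=9) -> (row=3, col=9)
  north (north): (row=3, col=9) -> (row=2, col=9)
  east (east): blocked, stay at (row=2, col=9)
  east (east): blocked, stay at (row=2, col=9)
  north (north): blocked, stay at (row=2, col=9)
Final: (row=2, col=9)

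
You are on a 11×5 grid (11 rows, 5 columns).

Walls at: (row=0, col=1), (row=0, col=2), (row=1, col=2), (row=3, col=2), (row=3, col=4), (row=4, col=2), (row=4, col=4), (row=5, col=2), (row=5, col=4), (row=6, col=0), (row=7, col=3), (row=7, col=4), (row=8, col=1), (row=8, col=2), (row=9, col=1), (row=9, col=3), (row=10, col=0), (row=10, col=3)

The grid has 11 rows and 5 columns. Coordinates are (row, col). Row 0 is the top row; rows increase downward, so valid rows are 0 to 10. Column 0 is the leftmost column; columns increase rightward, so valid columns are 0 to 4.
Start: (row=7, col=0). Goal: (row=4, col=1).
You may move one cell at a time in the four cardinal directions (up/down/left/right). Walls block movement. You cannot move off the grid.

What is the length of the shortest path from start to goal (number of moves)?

Answer: Shortest path length: 4

Derivation:
BFS from (row=7, col=0) until reaching (row=4, col=1):
  Distance 0: (row=7, col=0)
  Distance 1: (row=7, col=1), (row=8, col=0)
  Distance 2: (row=6, col=1), (row=7, col=2), (row=9, col=0)
  Distance 3: (row=5, col=1), (row=6, col=2)
  Distance 4: (row=4, col=1), (row=5, col=0), (row=6, col=3)  <- goal reached here
One shortest path (4 moves): (row=7, col=0) -> (row=7, col=1) -> (row=6, col=1) -> (row=5, col=1) -> (row=4, col=1)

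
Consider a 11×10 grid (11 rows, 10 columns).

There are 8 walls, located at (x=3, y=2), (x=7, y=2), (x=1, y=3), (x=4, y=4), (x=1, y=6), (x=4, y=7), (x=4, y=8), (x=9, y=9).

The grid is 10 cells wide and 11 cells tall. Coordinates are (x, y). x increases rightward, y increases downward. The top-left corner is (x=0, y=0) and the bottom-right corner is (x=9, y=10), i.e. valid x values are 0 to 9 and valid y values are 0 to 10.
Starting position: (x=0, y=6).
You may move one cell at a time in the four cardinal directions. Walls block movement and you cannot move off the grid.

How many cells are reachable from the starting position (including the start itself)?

Answer: Reachable cells: 102

Derivation:
BFS flood-fill from (x=0, y=6):
  Distance 0: (x=0, y=6)
  Distance 1: (x=0, y=5), (x=0, y=7)
  Distance 2: (x=0, y=4), (x=1, y=5), (x=1, y=7), (x=0, y=8)
  Distance 3: (x=0, y=3), (x=1, y=4), (x=2, y=5), (x=2, y=7), (x=1, y=8), (x=0, y=9)
  Distance 4: (x=0, y=2), (x=2, y=4), (x=3, y=5), (x=2, y=6), (x=3, y=7), (x=2, y=8), (x=1, y=9), (x=0, y=10)
  Distance 5: (x=0, y=1), (x=1, y=2), (x=2, y=3), (x=3, y=4), (x=4, y=5), (x=3, y=6), (x=3, y=8), (x=2, y=9), (x=1, y=10)
  Distance 6: (x=0, y=0), (x=1, y=1), (x=2, y=2), (x=3, y=3), (x=5, y=5), (x=4, y=6), (x=3, y=9), (x=2, y=10)
  Distance 7: (x=1, y=0), (x=2, y=1), (x=4, y=3), (x=5, y=4), (x=6, y=5), (x=5, y=6), (x=4, y=9), (x=3, y=10)
  Distance 8: (x=2, y=0), (x=3, y=1), (x=4, y=2), (x=5, y=3), (x=6, y=4), (x=7, y=5), (x=6, y=6), (x=5, y=7), (x=5, y=9), (x=4, y=10)
  Distance 9: (x=3, y=0), (x=4, y=1), (x=5, y=2), (x=6, y=3), (x=7, y=4), (x=8, y=5), (x=7, y=6), (x=6, y=7), (x=5, y=8), (x=6, y=9), (x=5, y=10)
  Distance 10: (x=4, y=0), (x=5, y=1), (x=6, y=2), (x=7, y=3), (x=8, y=4), (x=9, y=5), (x=8, y=6), (x=7, y=7), (x=6, y=8), (x=7, y=9), (x=6, y=10)
  Distance 11: (x=5, y=0), (x=6, y=1), (x=8, y=3), (x=9, y=4), (x=9, y=6), (x=8, y=7), (x=7, y=8), (x=8, y=9), (x=7, y=10)
  Distance 12: (x=6, y=0), (x=7, y=1), (x=8, y=2), (x=9, y=3), (x=9, y=7), (x=8, y=8), (x=8, y=10)
  Distance 13: (x=7, y=0), (x=8, y=1), (x=9, y=2), (x=9, y=8), (x=9, y=10)
  Distance 14: (x=8, y=0), (x=9, y=1)
  Distance 15: (x=9, y=0)
Total reachable: 102 (grid has 102 open cells total)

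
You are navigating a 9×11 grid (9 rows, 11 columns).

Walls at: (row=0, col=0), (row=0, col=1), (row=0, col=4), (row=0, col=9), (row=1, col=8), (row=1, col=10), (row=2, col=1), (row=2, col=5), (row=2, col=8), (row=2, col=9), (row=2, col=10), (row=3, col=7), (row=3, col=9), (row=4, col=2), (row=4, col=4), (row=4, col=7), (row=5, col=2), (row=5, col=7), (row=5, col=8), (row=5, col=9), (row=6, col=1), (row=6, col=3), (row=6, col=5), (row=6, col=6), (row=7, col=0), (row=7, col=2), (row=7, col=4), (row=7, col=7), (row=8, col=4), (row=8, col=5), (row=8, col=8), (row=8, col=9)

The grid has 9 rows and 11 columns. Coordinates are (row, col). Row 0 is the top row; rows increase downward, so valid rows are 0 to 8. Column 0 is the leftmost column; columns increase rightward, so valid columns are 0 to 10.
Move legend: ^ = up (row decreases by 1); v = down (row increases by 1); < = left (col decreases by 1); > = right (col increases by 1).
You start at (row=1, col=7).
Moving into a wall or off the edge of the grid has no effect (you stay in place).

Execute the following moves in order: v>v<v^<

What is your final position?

Start: (row=1, col=7)
  v (down): (row=1, col=7) -> (row=2, col=7)
  > (right): blocked, stay at (row=2, col=7)
  v (down): blocked, stay at (row=2, col=7)
  < (left): (row=2, col=7) -> (row=2, col=6)
  v (down): (row=2, col=6) -> (row=3, col=6)
  ^ (up): (row=3, col=6) -> (row=2, col=6)
  < (left): blocked, stay at (row=2, col=6)
Final: (row=2, col=6)

Answer: Final position: (row=2, col=6)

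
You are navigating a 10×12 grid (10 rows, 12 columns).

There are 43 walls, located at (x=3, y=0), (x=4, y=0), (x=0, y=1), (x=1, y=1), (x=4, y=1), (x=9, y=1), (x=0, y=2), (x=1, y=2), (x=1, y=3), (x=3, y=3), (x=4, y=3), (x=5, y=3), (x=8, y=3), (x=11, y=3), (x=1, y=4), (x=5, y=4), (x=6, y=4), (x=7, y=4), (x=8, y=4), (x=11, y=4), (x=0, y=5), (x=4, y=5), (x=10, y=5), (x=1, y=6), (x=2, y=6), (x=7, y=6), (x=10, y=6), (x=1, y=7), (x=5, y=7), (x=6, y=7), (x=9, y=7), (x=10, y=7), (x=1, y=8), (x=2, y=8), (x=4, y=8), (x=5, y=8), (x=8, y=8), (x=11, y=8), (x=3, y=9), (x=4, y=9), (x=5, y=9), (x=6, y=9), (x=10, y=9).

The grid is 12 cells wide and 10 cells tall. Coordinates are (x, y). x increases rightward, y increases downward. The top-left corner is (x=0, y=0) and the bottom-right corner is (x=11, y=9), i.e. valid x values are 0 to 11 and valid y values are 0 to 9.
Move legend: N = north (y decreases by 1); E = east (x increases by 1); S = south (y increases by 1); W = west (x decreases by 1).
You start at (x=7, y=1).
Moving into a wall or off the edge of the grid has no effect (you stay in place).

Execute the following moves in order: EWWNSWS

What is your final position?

Start: (x=7, y=1)
  E (east): (x=7, y=1) -> (x=8, y=1)
  W (west): (x=8, y=1) -> (x=7, y=1)
  W (west): (x=7, y=1) -> (x=6, y=1)
  N (north): (x=6, y=1) -> (x=6, y=0)
  S (south): (x=6, y=0) -> (x=6, y=1)
  W (west): (x=6, y=1) -> (x=5, y=1)
  S (south): (x=5, y=1) -> (x=5, y=2)
Final: (x=5, y=2)

Answer: Final position: (x=5, y=2)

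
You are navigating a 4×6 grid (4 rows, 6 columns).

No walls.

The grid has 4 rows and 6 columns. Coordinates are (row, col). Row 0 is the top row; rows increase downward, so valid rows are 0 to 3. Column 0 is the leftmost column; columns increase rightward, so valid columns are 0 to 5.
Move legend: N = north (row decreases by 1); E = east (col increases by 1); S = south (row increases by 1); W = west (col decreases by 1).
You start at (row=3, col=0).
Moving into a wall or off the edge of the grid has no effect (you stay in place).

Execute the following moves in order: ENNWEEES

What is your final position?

Answer: Final position: (row=2, col=3)

Derivation:
Start: (row=3, col=0)
  E (east): (row=3, col=0) -> (row=3, col=1)
  N (north): (row=3, col=1) -> (row=2, col=1)
  N (north): (row=2, col=1) -> (row=1, col=1)
  W (west): (row=1, col=1) -> (row=1, col=0)
  E (east): (row=1, col=0) -> (row=1, col=1)
  E (east): (row=1, col=1) -> (row=1, col=2)
  E (east): (row=1, col=2) -> (row=1, col=3)
  S (south): (row=1, col=3) -> (row=2, col=3)
Final: (row=2, col=3)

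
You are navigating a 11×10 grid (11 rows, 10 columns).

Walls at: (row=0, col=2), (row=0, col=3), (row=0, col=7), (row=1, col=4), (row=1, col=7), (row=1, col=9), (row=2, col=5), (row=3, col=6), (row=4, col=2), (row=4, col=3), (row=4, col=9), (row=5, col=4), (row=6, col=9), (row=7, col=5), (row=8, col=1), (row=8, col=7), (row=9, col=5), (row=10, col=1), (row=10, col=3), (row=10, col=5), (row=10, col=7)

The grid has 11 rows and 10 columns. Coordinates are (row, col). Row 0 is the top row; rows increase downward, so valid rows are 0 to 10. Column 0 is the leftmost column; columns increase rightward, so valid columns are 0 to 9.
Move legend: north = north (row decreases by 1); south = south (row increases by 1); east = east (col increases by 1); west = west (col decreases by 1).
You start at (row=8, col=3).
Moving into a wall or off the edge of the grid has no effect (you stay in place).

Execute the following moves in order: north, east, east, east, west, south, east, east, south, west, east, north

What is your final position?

Start: (row=8, col=3)
  north (north): (row=8, col=3) -> (row=7, col=3)
  east (east): (row=7, col=3) -> (row=7, col=4)
  east (east): blocked, stay at (row=7, col=4)
  east (east): blocked, stay at (row=7, col=4)
  west (west): (row=7, col=4) -> (row=7, col=3)
  south (south): (row=7, col=3) -> (row=8, col=3)
  east (east): (row=8, col=3) -> (row=8, col=4)
  east (east): (row=8, col=4) -> (row=8, col=5)
  south (south): blocked, stay at (row=8, col=5)
  west (west): (row=8, col=5) -> (row=8, col=4)
  east (east): (row=8, col=4) -> (row=8, col=5)
  north (north): blocked, stay at (row=8, col=5)
Final: (row=8, col=5)

Answer: Final position: (row=8, col=5)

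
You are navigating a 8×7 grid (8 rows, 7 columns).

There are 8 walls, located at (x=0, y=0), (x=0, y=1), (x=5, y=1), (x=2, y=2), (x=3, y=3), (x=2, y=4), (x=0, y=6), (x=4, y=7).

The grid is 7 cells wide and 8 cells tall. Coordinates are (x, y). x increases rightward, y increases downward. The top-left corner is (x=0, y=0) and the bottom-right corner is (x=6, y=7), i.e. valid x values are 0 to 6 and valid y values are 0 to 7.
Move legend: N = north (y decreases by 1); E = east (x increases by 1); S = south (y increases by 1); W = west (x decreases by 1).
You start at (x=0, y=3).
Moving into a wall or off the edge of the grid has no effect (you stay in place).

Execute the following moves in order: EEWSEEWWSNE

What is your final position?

Answer: Final position: (x=1, y=4)

Derivation:
Start: (x=0, y=3)
  E (east): (x=0, y=3) -> (x=1, y=3)
  E (east): (x=1, y=3) -> (x=2, y=3)
  W (west): (x=2, y=3) -> (x=1, y=3)
  S (south): (x=1, y=3) -> (x=1, y=4)
  E (east): blocked, stay at (x=1, y=4)
  E (east): blocked, stay at (x=1, y=4)
  W (west): (x=1, y=4) -> (x=0, y=4)
  W (west): blocked, stay at (x=0, y=4)
  S (south): (x=0, y=4) -> (x=0, y=5)
  N (north): (x=0, y=5) -> (x=0, y=4)
  E (east): (x=0, y=4) -> (x=1, y=4)
Final: (x=1, y=4)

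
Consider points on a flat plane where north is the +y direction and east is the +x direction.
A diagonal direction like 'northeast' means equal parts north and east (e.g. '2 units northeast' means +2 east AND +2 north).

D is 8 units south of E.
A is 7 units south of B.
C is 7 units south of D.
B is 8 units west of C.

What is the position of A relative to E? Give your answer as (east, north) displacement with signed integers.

Answer: A is at (east=-8, north=-22) relative to E.

Derivation:
Place E at the origin (east=0, north=0).
  D is 8 units south of E: delta (east=+0, north=-8); D at (east=0, north=-8).
  C is 7 units south of D: delta (east=+0, north=-7); C at (east=0, north=-15).
  B is 8 units west of C: delta (east=-8, north=+0); B at (east=-8, north=-15).
  A is 7 units south of B: delta (east=+0, north=-7); A at (east=-8, north=-22).
Therefore A relative to E: (east=-8, north=-22).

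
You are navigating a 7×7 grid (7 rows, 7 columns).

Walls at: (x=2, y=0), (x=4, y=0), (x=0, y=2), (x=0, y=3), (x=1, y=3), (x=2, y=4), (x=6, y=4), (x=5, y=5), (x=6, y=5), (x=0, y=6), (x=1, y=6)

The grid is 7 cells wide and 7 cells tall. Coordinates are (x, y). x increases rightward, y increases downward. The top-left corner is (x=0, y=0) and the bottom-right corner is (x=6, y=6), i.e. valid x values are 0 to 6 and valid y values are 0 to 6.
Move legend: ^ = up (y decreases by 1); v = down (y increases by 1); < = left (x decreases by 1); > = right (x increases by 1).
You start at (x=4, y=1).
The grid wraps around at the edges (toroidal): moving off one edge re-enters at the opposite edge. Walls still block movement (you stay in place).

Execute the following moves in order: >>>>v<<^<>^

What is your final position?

Start: (x=4, y=1)
  > (right): (x=4, y=1) -> (x=5, y=1)
  > (right): (x=5, y=1) -> (x=6, y=1)
  > (right): (x=6, y=1) -> (x=0, y=1)
  > (right): (x=0, y=1) -> (x=1, y=1)
  v (down): (x=1, y=1) -> (x=1, y=2)
  < (left): blocked, stay at (x=1, y=2)
  < (left): blocked, stay at (x=1, y=2)
  ^ (up): (x=1, y=2) -> (x=1, y=1)
  < (left): (x=1, y=1) -> (x=0, y=1)
  > (right): (x=0, y=1) -> (x=1, y=1)
  ^ (up): (x=1, y=1) -> (x=1, y=0)
Final: (x=1, y=0)

Answer: Final position: (x=1, y=0)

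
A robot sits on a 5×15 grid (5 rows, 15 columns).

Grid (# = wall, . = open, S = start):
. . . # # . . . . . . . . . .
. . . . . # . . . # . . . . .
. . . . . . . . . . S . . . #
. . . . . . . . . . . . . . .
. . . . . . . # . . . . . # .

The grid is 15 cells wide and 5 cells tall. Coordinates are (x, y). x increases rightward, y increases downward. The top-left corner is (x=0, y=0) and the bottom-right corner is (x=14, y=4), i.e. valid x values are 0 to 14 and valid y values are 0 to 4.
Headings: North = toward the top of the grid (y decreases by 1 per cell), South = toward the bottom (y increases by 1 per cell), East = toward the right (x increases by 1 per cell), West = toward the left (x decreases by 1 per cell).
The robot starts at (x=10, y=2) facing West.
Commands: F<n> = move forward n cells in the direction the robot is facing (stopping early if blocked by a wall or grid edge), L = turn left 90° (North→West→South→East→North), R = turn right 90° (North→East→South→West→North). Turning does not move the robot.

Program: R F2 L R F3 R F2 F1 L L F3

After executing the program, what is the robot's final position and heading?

Start: (x=10, y=2), facing West
  R: turn right, now facing North
  F2: move forward 2, now at (x=10, y=0)
  L: turn left, now facing West
  R: turn right, now facing North
  F3: move forward 0/3 (blocked), now at (x=10, y=0)
  R: turn right, now facing East
  F2: move forward 2, now at (x=12, y=0)
  F1: move forward 1, now at (x=13, y=0)
  L: turn left, now facing North
  L: turn left, now facing West
  F3: move forward 3, now at (x=10, y=0)
Final: (x=10, y=0), facing West

Answer: Final position: (x=10, y=0), facing West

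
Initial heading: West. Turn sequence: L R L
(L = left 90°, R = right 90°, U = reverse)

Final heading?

Start: West
  L (left (90° counter-clockwise)) -> South
  R (right (90° clockwise)) -> West
  L (left (90° counter-clockwise)) -> South
Final: South

Answer: Final heading: South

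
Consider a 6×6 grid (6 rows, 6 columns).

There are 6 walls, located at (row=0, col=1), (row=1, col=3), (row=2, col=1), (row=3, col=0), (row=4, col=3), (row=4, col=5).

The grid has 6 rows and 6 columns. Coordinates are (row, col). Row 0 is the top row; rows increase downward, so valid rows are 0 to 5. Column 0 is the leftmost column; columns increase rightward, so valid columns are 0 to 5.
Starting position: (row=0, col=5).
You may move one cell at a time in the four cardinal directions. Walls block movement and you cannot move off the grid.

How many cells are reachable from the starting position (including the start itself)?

Answer: Reachable cells: 30

Derivation:
BFS flood-fill from (row=0, col=5):
  Distance 0: (row=0, col=5)
  Distance 1: (row=0, col=4), (row=1, col=5)
  Distance 2: (row=0, col=3), (row=1, col=4), (row=2, col=5)
  Distance 3: (row=0, col=2), (row=2, col=4), (row=3, col=5)
  Distance 4: (row=1, col=2), (row=2, col=3), (row=3, col=4)
  Distance 5: (row=1, col=1), (row=2, col=2), (row=3, col=3), (row=4, col=4)
  Distance 6: (row=1, col=0), (row=3, col=2), (row=5, col=4)
  Distance 7: (row=0, col=0), (row=2, col=0), (row=3, col=1), (row=4, col=2), (row=5, col=3), (row=5, col=5)
  Distance 8: (row=4, col=1), (row=5, col=2)
  Distance 9: (row=4, col=0), (row=5, col=1)
  Distance 10: (row=5, col=0)
Total reachable: 30 (grid has 30 open cells total)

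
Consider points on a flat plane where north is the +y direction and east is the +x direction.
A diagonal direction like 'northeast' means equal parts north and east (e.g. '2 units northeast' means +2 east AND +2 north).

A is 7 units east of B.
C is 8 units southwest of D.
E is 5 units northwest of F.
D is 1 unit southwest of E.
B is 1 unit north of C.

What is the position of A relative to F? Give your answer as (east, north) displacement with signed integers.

Place F at the origin (east=0, north=0).
  E is 5 units northwest of F: delta (east=-5, north=+5); E at (east=-5, north=5).
  D is 1 unit southwest of E: delta (east=-1, north=-1); D at (east=-6, north=4).
  C is 8 units southwest of D: delta (east=-8, north=-8); C at (east=-14, north=-4).
  B is 1 unit north of C: delta (east=+0, north=+1); B at (east=-14, north=-3).
  A is 7 units east of B: delta (east=+7, north=+0); A at (east=-7, north=-3).
Therefore A relative to F: (east=-7, north=-3).

Answer: A is at (east=-7, north=-3) relative to F.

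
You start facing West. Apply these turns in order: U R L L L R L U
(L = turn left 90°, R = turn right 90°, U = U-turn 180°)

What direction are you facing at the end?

Start: West
  U (U-turn (180°)) -> East
  R (right (90° clockwise)) -> South
  L (left (90° counter-clockwise)) -> East
  L (left (90° counter-clockwise)) -> North
  L (left (90° counter-clockwise)) -> West
  R (right (90° clockwise)) -> North
  L (left (90° counter-clockwise)) -> West
  U (U-turn (180°)) -> East
Final: East

Answer: Final heading: East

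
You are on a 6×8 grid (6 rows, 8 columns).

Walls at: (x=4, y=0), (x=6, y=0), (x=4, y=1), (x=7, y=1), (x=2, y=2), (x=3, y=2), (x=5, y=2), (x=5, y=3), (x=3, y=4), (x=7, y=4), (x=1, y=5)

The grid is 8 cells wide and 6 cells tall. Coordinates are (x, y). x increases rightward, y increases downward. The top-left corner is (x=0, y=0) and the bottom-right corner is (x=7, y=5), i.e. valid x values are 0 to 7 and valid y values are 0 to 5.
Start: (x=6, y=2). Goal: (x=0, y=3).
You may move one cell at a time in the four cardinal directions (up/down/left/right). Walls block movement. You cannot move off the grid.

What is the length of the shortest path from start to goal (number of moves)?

Answer: Shortest path length: 9

Derivation:
BFS from (x=6, y=2) until reaching (x=0, y=3):
  Distance 0: (x=6, y=2)
  Distance 1: (x=6, y=1), (x=7, y=2), (x=6, y=3)
  Distance 2: (x=5, y=1), (x=7, y=3), (x=6, y=4)
  Distance 3: (x=5, y=0), (x=5, y=4), (x=6, y=5)
  Distance 4: (x=4, y=4), (x=5, y=5), (x=7, y=5)
  Distance 5: (x=4, y=3), (x=4, y=5)
  Distance 6: (x=4, y=2), (x=3, y=3), (x=3, y=5)
  Distance 7: (x=2, y=3), (x=2, y=5)
  Distance 8: (x=1, y=3), (x=2, y=4)
  Distance 9: (x=1, y=2), (x=0, y=3), (x=1, y=4)  <- goal reached here
One shortest path (9 moves): (x=6, y=2) -> (x=6, y=3) -> (x=6, y=4) -> (x=5, y=4) -> (x=4, y=4) -> (x=4, y=3) -> (x=3, y=3) -> (x=2, y=3) -> (x=1, y=3) -> (x=0, y=3)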